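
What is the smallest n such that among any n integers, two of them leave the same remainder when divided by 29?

30

There are 29 residue classes modulo 29 acting as pigeonholes.
With 29 integers we could place one in each, avoiding any repeat.
One more forces some class to hold 2, so 29 + 1 = 30.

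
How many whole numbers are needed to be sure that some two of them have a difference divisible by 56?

Use the pigeonhole principle on residue classes: two integers differ by a multiple of 56 exactly when they share a remainder mod 56.
There are 56 residue classes mod 56, so 56 integers can all lie in distinct classes.
One more integer must repeat a residue, giving a difference divisible by 56. So n = 56 + 1 = 57.

57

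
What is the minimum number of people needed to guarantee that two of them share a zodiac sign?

There are 12 zodiac signs acting as pigeonholes.
With 12 people we could place one in each, avoiding any repeat.
One more forces some class to hold 2, so 12 + 1 = 13.

13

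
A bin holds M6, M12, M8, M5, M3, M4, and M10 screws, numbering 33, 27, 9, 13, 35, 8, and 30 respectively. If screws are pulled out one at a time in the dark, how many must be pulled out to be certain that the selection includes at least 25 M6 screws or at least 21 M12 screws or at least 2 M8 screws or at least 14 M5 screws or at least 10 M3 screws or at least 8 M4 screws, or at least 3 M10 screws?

The worst case stops just short of every target: 24 M6, 20 M12, 1 M8, 13 M5, 9 M3, 7 M4, 2 M10 — 24 + 20 + 1 + 13 + 9 + 7 + 2 = 76 screws.
One more screw must push some size to its target, so 76 + 1 = 77.

77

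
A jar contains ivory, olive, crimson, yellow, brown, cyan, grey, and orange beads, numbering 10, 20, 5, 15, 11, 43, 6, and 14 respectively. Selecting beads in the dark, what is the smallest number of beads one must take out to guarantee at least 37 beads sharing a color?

Treat the 8 colors as pigeonholes.
In the worst case we take at most 36 of each color, but all 10 ivory, all 20 olive, all 5 crimson, all 15 yellow, all 11 brown, all 6 grey, and all 14 orange (fewer than 36), giving 10 + 20 + 5 + 15 + 11 + 36 + 6 + 14 = 117.
One more bead then forces some color to 37, so 117 + 1 = 118.

118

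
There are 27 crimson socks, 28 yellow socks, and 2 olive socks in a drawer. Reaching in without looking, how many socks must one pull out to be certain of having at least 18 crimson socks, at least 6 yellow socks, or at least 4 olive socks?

25

Each of the 3 colors has its own threshold; avoid all of them simultaneously.
The worst case stops just short of every target: 17 crimson, 5 yellow, all 2 olive — 17 + 5 + 2 = 24 socks.
One more sock must push some color to its target, so 24 + 1 = 25.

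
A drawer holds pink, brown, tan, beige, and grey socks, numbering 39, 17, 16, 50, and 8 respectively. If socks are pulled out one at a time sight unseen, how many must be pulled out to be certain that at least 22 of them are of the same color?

In the worst case we take at most 21 of each color, but all 17 brown, all 16 tan, and all 8 grey (fewer than 21), giving 21 + 17 + 16 + 21 + 8 = 83.
One more sock then forces some color to 22, so 83 + 1 = 84.

84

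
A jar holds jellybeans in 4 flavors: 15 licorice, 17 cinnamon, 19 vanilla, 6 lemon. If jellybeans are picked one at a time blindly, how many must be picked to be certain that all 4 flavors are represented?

52

The hardest flavor to obtain is lemon: we could draw every other jellybean first — 57 − 6 = 51 jellybeans — without a single lemon one.
The next draw must be lemon, so 51 + 1 = 52.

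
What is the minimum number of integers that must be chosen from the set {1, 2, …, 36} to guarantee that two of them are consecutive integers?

Partition {1, …, 36} into 18 pairs: {1,2}, {3,4}, …, {35,36}.
Choosing 18 integers — say the 18 even numbers 2, 4, …, 36 — takes one from each pair and avoids the property.
Choosing 19 forces two into the same pair by pigeonhole, and those are consecutive. So 19.

19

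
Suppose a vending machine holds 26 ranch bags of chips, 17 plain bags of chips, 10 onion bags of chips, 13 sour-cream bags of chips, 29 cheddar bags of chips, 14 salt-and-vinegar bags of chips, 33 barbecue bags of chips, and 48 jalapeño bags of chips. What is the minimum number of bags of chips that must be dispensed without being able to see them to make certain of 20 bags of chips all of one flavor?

131

In the worst case we take at most 19 of each flavor, but all 17 plain, all 10 onion, all 13 sour-cream, and all 14 salt-and-vinegar (fewer than 19), giving 19 + 17 + 10 + 13 + 19 + 14 + 19 + 19 = 130.
One more bag of chips then forces some flavor to 20, so 130 + 1 = 131.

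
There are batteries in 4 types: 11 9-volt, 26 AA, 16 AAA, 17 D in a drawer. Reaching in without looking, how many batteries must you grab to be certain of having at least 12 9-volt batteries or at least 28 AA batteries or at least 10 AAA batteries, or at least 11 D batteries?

Each of the 4 types has its own threshold; avoid all of them simultaneously.
The worst case stops just short of every target: 11 9-volt, all 26 AA, 9 AAA, 10 D — 11 + 26 + 9 + 10 = 56 batteries.
One more battery must push some type to its target, so 56 + 1 = 57.

57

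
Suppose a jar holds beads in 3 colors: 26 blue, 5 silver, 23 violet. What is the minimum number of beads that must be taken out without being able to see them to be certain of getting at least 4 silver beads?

53

To avoid silver beads as long as possible, exhaust the other 2 colors first.
The worst case draws every non-silver bead first: 26 + 23 = 49.
The next 4 draws are then forced to be silver, giving 49 + 4 = 53.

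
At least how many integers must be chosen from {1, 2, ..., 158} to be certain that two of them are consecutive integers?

80

Partition {1, …, 158} into 79 pairs: {1,2}, {3,4}, …, {157,158}.
Choosing 79 integers — say the 79 even numbers 2, 4, …, 158 — takes one from each pair and avoids the property.
Choosing 80 forces two into the same pair by pigeonhole, and those are consecutive. So 80.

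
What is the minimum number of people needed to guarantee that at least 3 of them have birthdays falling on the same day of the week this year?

15

There are 7 days of the week acting as pigeonholes.
With 7 × 2 = 14 people we could place exactly 2 in each, with no class reaching 3.
One more forces some class to hold 3, so 14 + 1 = 15.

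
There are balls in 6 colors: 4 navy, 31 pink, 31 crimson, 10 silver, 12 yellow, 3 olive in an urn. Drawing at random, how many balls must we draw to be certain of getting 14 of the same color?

56

In the worst case we take at most 13 of each color, but all 4 navy, all 10 silver, all 12 yellow, and all 3 olive (fewer than 13), giving 4 + 13 + 13 + 10 + 12 + 3 = 55.
One more ball then forces some color to 14, so 55 + 1 = 56.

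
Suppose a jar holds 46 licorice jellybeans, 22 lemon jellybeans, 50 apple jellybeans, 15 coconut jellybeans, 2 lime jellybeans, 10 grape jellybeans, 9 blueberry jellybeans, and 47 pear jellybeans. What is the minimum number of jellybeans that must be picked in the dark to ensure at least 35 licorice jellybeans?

190

To avoid licorice jellybeans as long as possible, exhaust the other 7 flavors first.
The worst case draws every non-licorice jellybean first: 22 + 50 + 15 + 2 + 10 + 9 + 47 = 155.
The next 35 draws are then forced to be licorice, giving 155 + 35 = 190.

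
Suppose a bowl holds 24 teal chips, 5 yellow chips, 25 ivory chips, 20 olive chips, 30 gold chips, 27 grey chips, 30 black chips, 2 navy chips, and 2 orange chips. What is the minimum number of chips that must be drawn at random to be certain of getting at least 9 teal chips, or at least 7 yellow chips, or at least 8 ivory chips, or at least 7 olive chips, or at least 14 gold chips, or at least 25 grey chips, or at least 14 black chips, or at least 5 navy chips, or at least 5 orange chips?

Each of the 9 colors has its own threshold; avoid all of them simultaneously.
The worst case stops just short of every target: 8 teal, all 5 yellow, 7 ivory, 6 olive, 13 gold, 24 grey, 13 black, all 2 navy, all 2 orange — 8 + 5 + 7 + 6 + 13 + 24 + 13 + 2 + 2 = 80 chips.
One more chip must push some color to its target, so 80 + 1 = 81.

81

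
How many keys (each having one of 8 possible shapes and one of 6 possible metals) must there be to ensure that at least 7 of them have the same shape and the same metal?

There are 8 × 6 = 48 (shape, metal) combinations acting as pigeonholes.
With 48 × 6 = 288 keys we could place exactly 6 in each, with no (shape, metal) pair reaching 7.
One more forces some (shape, metal) pair to hold 7, so 288 + 1 = 289.

289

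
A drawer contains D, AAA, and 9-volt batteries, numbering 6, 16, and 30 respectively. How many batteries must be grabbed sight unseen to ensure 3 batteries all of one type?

The worst case takes 2 batteries of each type without reaching 3 of any: 3 × 2 = 6.
The next battery must bring some type to 3, so 6 + 1 = 7.

7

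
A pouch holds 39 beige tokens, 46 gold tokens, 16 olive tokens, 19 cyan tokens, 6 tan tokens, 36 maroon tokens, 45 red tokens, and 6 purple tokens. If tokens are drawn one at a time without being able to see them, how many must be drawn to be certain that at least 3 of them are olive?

To avoid olive tokens as long as possible, exhaust the other 7 colors first.
The worst case draws every non-olive token first: 39 + 46 + 19 + 6 + 36 + 45 + 6 = 197.
The next 3 draws are then forced to be olive, giving 197 + 3 = 200.

200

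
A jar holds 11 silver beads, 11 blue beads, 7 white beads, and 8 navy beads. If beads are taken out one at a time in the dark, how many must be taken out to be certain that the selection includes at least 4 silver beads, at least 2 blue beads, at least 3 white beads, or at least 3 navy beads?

The worst case stops just short of every target: 3 silver, 1 blue, 2 white, 2 navy — 3 + 1 + 2 + 2 = 8 beads.
One more bead must push some color to its target, so 8 + 1 = 9.

9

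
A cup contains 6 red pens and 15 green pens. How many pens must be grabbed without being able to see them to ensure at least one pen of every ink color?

The hardest ink color to obtain is red: we could draw every other pen first — 21 − 6 = 15 pens — without a single red one.
The next draw must be red, so 15 + 1 = 16.

16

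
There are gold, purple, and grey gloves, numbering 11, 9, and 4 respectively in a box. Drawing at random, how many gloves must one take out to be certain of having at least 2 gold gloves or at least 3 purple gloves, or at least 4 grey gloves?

7

The worst case stops just short of every target: 1 gold, 2 purple, 3 grey — 1 + 2 + 3 = 6 gloves.
One more glove must push some color to its target, so 6 + 1 = 7.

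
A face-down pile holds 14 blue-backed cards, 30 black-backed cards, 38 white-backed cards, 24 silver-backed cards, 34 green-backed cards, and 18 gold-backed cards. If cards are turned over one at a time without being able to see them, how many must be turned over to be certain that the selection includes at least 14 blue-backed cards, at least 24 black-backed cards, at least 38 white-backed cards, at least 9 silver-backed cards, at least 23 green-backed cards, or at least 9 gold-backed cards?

The worst case stops just short of every target: 13 blue-backed, 23 black-backed, 37 white-backed, 8 silver-backed, 22 green-backed, 8 gold-backed — 13 + 23 + 37 + 8 + 22 + 8 = 111 cards.
One more card must push some back color to its target, so 111 + 1 = 112.

112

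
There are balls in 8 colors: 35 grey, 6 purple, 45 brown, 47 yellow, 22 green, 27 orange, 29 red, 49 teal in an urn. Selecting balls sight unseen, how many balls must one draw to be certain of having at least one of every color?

255

The hardest color to obtain is purple: we could draw every other ball first — 260 − 6 = 254 balls — without a single purple one.
The next draw must be purple, so 254 + 1 = 255.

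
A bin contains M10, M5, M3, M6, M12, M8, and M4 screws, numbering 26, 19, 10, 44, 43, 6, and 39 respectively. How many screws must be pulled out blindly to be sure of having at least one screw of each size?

182

The hardest size to obtain is M8: we could draw every other screw first — 187 − 6 = 181 screws — without a single M8 one.
The next draw must be M8, so 181 + 1 = 182.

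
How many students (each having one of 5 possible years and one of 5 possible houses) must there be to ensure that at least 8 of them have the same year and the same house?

There are 5 × 5 = 25 (year, house) combinations acting as pigeonholes.
With 25 × 7 = 175 students we could place exactly 7 in each, with no (year, house) pair reaching 8.
One more forces some (year, house) pair to hold 8, so 175 + 1 = 176.

176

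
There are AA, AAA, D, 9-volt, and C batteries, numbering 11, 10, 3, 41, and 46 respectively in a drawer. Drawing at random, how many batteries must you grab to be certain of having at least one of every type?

109

The hardest type to obtain is D: we could draw every other battery first — 111 − 3 = 108 batteries — without a single D one.
The next draw must be D, so 108 + 1 = 109.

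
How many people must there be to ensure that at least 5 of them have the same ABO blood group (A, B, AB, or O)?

17

There are 4 ABO blood groups acting as pigeonholes.
With 4 × 4 = 16 people we could place exactly 4 in each, with no class reaching 5.
One more forces some class to hold 5, so 16 + 1 = 17.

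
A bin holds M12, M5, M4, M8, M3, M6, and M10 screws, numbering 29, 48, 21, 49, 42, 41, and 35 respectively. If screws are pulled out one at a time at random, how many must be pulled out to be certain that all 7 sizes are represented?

245

The hardest size to obtain is M4: we could draw every other screw first — 265 − 21 = 244 screws — without a single M4 one.
The next draw must be M4, so 244 + 1 = 245.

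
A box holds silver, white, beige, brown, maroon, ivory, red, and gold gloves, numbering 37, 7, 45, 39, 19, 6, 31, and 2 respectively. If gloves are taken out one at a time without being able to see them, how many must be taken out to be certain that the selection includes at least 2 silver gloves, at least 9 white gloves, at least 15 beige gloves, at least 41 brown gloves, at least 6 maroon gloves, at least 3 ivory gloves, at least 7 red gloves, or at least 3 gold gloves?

77

The worst case stops just short of every target: 1 silver, all 7 white, 14 beige, all 39 brown, 5 maroon, 2 ivory, 6 red, 2 gold — 1 + 7 + 14 + 39 + 5 + 2 + 6 + 2 = 76 gloves.
One more glove must push some color to its target, so 76 + 1 = 77.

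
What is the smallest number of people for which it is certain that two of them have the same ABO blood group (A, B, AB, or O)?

5

There are 4 ABO blood groups acting as pigeonholes.
With 4 people we could place one in each, avoiding any repeat.
One more forces some class to hold 2, so 4 + 1 = 5.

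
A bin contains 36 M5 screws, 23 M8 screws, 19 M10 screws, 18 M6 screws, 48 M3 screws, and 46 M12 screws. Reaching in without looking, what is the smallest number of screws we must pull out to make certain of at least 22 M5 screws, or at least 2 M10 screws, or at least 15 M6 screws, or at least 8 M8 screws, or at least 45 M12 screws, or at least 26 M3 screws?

113

Each of the 6 sizes has its own threshold; avoid all of them simultaneously.
The worst case stops just short of every target: 21 M5, 7 M8, 1 M10, 14 M6, 25 M3, 44 M12 — 21 + 7 + 1 + 14 + 25 + 44 = 112 screws.
One more screw must push some size to its target, so 112 + 1 = 113.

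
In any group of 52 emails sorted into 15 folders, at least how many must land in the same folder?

4

The 52 emails fall into 15 folders.
If each of the 15 folders held at most 3, the total would be at most 15 × 3 = 45 < 52, a contradiction.
So at least one holds ⌈52/15⌉ = 4.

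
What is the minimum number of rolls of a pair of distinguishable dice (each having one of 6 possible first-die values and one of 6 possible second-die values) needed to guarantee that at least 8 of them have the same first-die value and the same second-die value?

There are 6 × 6 = 36 (first-die value, second-die value) combinations acting as pigeonholes.
With 36 × 7 = 252 rolls of a pair of distinguishable dice we could place exactly 7 in each, with no (first-die value, second-die value) pair reaching 8.
One more forces some (first-die value, second-die value) pair to hold 8, so 252 + 1 = 253.

253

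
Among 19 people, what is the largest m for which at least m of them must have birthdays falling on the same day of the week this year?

There are 7 days of the week, which serve as the pigeonholes.
If each of the 7 days of the week held at most 2, the total would be at most 7 × 2 = 14 < 19, a contradiction.
So at least one holds ⌈19/7⌉ = 3.

3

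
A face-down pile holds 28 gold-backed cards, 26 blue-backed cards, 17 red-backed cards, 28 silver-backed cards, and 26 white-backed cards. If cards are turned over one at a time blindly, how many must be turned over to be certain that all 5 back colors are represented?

The hardest back color to obtain is red-backed: we could draw every other card first — 125 − 17 = 108 cards — without a single red-backed one.
The next draw must be red-backed, so 108 + 1 = 109.

109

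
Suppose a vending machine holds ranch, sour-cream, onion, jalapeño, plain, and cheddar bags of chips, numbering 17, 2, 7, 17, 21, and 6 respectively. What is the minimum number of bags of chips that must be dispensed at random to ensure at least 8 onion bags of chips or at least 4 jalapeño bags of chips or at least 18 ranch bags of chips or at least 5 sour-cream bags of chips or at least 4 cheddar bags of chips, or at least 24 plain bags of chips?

The worst case stops just short of every target: 17 ranch, all 2 sour-cream, 7 onion, 3 jalapeño, all 21 plain, 3 cheddar — 17 + 2 + 7 + 3 + 21 + 3 = 53 bags of chips.
One more bag of chips must push some flavor to its target, so 53 + 1 = 54.

54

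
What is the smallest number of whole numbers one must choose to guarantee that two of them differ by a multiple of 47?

48

Two integers differ by a multiple of 47 exactly when they share a remainder mod 47.
There are 47 residue classes mod 47, so 47 integers can all lie in distinct classes.
One more integer must repeat a residue, giving a difference divisible by 47. So n = 47 + 1 = 48.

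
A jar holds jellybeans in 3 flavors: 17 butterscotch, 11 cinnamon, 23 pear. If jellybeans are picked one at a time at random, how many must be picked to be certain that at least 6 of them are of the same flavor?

16

The worst case takes 5 jellybeans of each flavor without reaching 6 of any: 3 × 5 = 15.
The next jellybean must bring some flavor to 6, so 15 + 1 = 16.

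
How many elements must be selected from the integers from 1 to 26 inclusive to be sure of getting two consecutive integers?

Partition {1, …, 26} into 13 pairs: {1,2}, {3,4}, …, {25,26}.
Choosing 13 integers — say the 13 even numbers 2, 4, …, 26 — takes one from each pair and avoids the property.
Choosing 14 forces two into the same pair by pigeonhole, and those are consecutive. So 14.

14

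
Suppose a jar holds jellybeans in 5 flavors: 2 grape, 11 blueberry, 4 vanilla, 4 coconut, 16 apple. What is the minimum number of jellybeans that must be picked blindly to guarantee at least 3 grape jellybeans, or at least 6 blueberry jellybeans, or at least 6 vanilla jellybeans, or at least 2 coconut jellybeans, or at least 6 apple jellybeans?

The worst case stops just short of every target: 2 grape, 5 blueberry, all 4 vanilla, 1 coconut, 5 apple — 2 + 5 + 4 + 1 + 5 = 17 jellybeans.
One more jellybean must push some flavor to its target, so 17 + 1 = 18.

18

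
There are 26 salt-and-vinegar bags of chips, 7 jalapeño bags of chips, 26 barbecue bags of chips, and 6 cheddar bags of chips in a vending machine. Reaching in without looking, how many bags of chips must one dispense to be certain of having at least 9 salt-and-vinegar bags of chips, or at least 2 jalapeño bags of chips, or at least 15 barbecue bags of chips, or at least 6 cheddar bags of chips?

29

The worst case stops just short of every target: 8 salt-and-vinegar, 1 jalapeño, 14 barbecue, 5 cheddar — 8 + 1 + 14 + 5 = 28 bags of chips.
One more bag of chips must push some flavor to its target, so 28 + 1 = 29.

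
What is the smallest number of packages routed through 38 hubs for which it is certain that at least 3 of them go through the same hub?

There are 38 hubs acting as pigeonholes.
With 38 × 2 = 76 packages we could place exactly 2 in each, with no class reaching 3.
One more forces some class to hold 3, so 76 + 1 = 77.

77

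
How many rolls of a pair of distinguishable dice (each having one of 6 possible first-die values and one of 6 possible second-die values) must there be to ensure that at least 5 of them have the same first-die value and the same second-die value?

145

There are 6 × 6 = 36 (first-die value, second-die value) combinations acting as pigeonholes.
With 36 × 4 = 144 rolls of a pair of distinguishable dice we could place exactly 4 in each, with no (first-die value, second-die value) pair reaching 5.
One more forces some (first-die value, second-die value) pair to hold 5, so 144 + 1 = 145.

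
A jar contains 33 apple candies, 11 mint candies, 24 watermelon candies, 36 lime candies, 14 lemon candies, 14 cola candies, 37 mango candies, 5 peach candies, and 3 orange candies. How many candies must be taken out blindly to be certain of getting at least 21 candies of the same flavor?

128

Treat the 9 flavors as pigeonholes.
In the worst case we take at most 20 of each flavor, but all 11 mint, all 14 lemon, all 14 cola, all 5 peach, and all 3 orange (fewer than 20), giving 20 + 11 + 20 + 20 + 14 + 14 + 20 + 5 + 3 = 127.
One more candy then forces some flavor to 21, so 127 + 1 = 128.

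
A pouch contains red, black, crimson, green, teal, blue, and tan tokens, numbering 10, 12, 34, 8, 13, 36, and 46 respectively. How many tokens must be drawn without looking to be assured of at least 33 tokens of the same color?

140

In the worst case we take at most 32 of each color, but all 10 red, all 12 black, all 8 green, and all 13 teal (fewer than 32), giving 10 + 12 + 32 + 8 + 13 + 32 + 32 = 139.
One more token then forces some color to 33, so 139 + 1 = 140.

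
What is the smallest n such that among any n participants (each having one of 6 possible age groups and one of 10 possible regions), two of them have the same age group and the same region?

There are 6 × 10 = 60 (age group, region) combinations acting as pigeonholes.
With 60 participants we could place one in each, avoiding any repeat.
One more forces some (age group, region) pair to hold 2, so 60 + 1 = 61.

61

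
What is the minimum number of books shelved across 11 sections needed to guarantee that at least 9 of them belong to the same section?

89

There are 11 sections acting as pigeonholes.
With 11 × 8 = 88 books we could place exactly 8 in each, with no class reaching 9.
One more forces some class to hold 9, so 88 + 1 = 89.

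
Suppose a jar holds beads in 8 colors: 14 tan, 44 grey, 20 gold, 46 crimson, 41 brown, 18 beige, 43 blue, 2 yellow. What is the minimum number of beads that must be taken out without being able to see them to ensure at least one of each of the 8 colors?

The hardest color to obtain is yellow: we could draw every other bead first — 228 − 2 = 226 beads — without a single yellow one.
The next draw must be yellow, so 226 + 1 = 227.

227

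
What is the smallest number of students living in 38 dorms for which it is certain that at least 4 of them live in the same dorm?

115

There are 38 dorms acting as pigeonholes.
With 38 × 3 = 114 students we could place exactly 3 in each, with no class reaching 4.
One more forces some class to hold 4, so 114 + 1 = 115.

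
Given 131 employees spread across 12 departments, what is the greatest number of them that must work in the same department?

11

The 131 employees fall into 12 departments.
If each of the 12 departments held at most 10, the total would be at most 12 × 10 = 120 < 131, a contradiction.
So at least one holds ⌈131/12⌉ = 11.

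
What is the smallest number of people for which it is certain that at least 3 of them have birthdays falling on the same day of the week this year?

There are 7 days of the week acting as pigeonholes.
With 7 × 2 = 14 people we could place exactly 2 in each, with no class reaching 3.
One more forces some class to hold 3, so 14 + 1 = 15.

15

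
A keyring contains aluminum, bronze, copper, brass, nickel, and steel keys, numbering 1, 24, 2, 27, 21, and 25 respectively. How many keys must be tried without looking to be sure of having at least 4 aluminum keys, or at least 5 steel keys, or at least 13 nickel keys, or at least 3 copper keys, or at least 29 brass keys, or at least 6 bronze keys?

52

The worst case stops just short of every target: all 1 aluminum, 5 bronze, 2 copper, all 27 brass, 12 nickel, 4 steel — 1 + 5 + 2 + 27 + 12 + 4 = 51 keys.
One more key must push some type to its target, so 51 + 1 = 52.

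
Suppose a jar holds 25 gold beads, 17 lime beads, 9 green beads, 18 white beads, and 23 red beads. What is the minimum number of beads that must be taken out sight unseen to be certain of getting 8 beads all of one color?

The worst case takes 7 beads of each color without reaching 8 of any: 5 × 7 = 35.
The next bead must bring some color to 8, so 35 + 1 = 36.

36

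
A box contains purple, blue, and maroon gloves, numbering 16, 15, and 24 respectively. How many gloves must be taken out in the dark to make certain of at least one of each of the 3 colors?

41

The hardest color to obtain is blue: we could draw every other glove first — 55 − 15 = 40 gloves — without a single blue one.
The next draw must be blue, so 40 + 1 = 41.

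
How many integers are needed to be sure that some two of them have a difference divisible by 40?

41

Two integers differ by a multiple of 40 exactly when they share a remainder mod 40.
There are 40 residue classes mod 40, so 40 integers can all lie in distinct classes.
One more integer must repeat a residue, giving a difference divisible by 40. So n = 40 + 1 = 41.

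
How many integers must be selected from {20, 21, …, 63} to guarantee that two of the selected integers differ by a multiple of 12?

Group the integers by remainder mod 12; there are 12 residue classes, each nonempty in this range.
Choosing one from each class (12 integers) avoids any shared remainder.
One more choice must repeat a class, so two differ by a multiple of 12. Hence 12 + 1 = 13.

13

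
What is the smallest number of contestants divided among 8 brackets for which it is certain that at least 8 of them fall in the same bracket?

57

There are 8 brackets acting as pigeonholes.
With 8 × 7 = 56 contestants we could place exactly 7 in each, with no class reaching 8.
One more forces some class to hold 8, so 56 + 1 = 57.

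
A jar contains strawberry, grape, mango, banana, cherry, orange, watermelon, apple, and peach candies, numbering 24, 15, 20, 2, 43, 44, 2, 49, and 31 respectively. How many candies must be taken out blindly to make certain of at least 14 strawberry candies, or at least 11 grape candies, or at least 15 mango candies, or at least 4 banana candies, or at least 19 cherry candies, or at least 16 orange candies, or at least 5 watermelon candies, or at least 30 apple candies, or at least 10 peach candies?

Each of the 9 flavors has its own threshold; avoid all of them simultaneously.
The worst case stops just short of every target: 13 strawberry, 10 grape, 14 mango, all 2 banana, 18 cherry, 15 orange, all 2 watermelon, 29 apple, 9 peach — 13 + 10 + 14 + 2 + 18 + 15 + 2 + 29 + 9 = 112 candies.
One more candy must push some flavor to its target, so 112 + 1 = 113.

113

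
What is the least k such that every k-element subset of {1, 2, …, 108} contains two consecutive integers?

Partition {1, …, 108} into 54 pairs: {1,2}, {3,4}, …, {107,108}.
Choosing 54 integers — say the 54 even numbers 2, 4, …, 108 — takes one from each pair and avoids the property.
Choosing 55 forces two into the same pair by pigeonhole, and those are consecutive. So 55.

55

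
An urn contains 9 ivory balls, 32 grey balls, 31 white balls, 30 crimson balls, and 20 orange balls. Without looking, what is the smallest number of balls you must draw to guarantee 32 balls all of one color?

In the worst case we take at most 31 of each color, but all 9 ivory, all 30 crimson, and all 20 orange (fewer than 31), giving 9 + 31 + 31 + 30 + 20 = 121.
One more ball then forces some color to 32, so 121 + 1 = 122.

122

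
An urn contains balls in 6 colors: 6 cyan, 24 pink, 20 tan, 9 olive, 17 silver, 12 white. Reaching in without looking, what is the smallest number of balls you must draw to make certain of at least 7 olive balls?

To avoid olive balls as long as possible, exhaust the other 5 colors first.
The worst case draws every non-olive ball first: 6 + 24 + 20 + 17 + 12 = 79.
The next 7 draws are then forced to be olive, giving 79 + 7 = 86.

86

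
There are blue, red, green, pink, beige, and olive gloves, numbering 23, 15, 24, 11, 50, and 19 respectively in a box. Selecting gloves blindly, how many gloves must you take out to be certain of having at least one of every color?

The hardest color to obtain is pink: we could draw every other glove first — 142 − 11 = 131 gloves — without a single pink one.
The next draw must be pink, so 131 + 1 = 132.

132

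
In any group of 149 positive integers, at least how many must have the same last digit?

15

If each of the 10 possible last digits held at most 14, the total would be at most 10 × 14 = 140 < 149, a contradiction.
So at least one holds ⌈149/10⌉ = 15.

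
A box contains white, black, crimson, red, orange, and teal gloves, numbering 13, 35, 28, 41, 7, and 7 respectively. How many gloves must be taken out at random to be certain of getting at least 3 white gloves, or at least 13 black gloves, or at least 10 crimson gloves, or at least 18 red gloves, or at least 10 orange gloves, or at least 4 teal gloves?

The worst case stops just short of every target: 2 white, 12 black, 9 crimson, 17 red, all 7 orange, 3 teal — 2 + 12 + 9 + 17 + 7 + 3 = 50 gloves.
One more glove must push some color to its target, so 50 + 1 = 51.

51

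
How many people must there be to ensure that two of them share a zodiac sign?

13

There are 12 zodiac signs acting as pigeonholes.
With 12 people we could place one in each, avoiding any repeat.
One more forces some class to hold 2, so 12 + 1 = 13.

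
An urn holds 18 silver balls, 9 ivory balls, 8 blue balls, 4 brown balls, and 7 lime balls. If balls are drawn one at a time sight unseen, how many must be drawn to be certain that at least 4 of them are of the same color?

Treat the 5 colors as pigeonholes.
The worst case takes 3 balls of each color without reaching 4 of any: 5 × 3 = 15.
The next ball must bring some color to 4, so 15 + 1 = 16.

16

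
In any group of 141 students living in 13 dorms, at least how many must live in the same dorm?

If each of the 13 dorms held at most 10, the total would be at most 13 × 10 = 130 < 141, a contradiction.
So at least one holds ⌈141/13⌉ = 11.

11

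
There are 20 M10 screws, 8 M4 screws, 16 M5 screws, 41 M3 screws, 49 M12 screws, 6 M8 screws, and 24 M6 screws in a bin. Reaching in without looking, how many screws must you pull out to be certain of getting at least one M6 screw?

The worst case draws every non-M6 screw first: 20 + 8 + 16 + 41 + 49 + 6 = 140.
The next draw is then forced to be M6, giving 140 + 1 = 141.

141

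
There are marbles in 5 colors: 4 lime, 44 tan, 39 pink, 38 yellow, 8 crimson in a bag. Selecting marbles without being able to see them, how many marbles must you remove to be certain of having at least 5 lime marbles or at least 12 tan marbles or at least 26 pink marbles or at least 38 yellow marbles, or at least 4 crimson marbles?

The worst case stops just short of every target: 4 lime, 11 tan, 25 pink, 37 yellow, 3 crimson — 4 + 11 + 25 + 37 + 3 = 80 marbles.
One more marble must push some color to its target, so 80 + 1 = 81.

81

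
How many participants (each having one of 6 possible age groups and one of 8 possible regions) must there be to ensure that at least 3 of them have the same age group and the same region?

There are 6 × 8 = 48 (age group, region) combinations acting as pigeonholes.
With 48 × 2 = 96 participants we could place exactly 2 in each, with no (age group, region) pair reaching 3.
One more forces some (age group, region) pair to hold 3, so 96 + 1 = 97.

97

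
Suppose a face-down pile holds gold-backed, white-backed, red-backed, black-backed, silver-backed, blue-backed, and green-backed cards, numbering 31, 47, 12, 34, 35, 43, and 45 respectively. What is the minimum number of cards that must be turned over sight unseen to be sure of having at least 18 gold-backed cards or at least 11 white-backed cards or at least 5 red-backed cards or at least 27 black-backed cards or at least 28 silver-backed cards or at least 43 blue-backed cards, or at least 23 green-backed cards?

149

The worst case stops just short of every target: 17 gold-backed, 10 white-backed, 4 red-backed, 26 black-backed, 27 silver-backed, 42 blue-backed, 22 green-backed — 17 + 10 + 4 + 26 + 27 + 42 + 22 = 148 cards.
One more card must push some back color to its target, so 148 + 1 = 149.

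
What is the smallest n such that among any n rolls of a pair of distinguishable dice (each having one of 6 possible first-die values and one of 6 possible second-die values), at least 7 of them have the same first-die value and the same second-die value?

There are 6 × 6 = 36 (first-die value, second-die value) combinations acting as pigeonholes.
With 36 × 6 = 216 rolls of a pair of distinguishable dice we could place exactly 6 in each, with no (first-die value, second-die value) pair reaching 7.
One more forces some (first-die value, second-die value) pair to hold 7, so 216 + 1 = 217.

217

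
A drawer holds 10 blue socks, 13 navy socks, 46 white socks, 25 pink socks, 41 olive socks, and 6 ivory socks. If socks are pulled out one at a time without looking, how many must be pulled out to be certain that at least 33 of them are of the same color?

Treat the 6 colors as pigeonholes.
In the worst case we take at most 32 of each color, but all 10 blue, all 13 navy, all 25 pink, and all 6 ivory (fewer than 32), giving 10 + 13 + 32 + 25 + 32 + 6 = 118.
One more sock then forces some color to 33, so 118 + 1 = 119.

119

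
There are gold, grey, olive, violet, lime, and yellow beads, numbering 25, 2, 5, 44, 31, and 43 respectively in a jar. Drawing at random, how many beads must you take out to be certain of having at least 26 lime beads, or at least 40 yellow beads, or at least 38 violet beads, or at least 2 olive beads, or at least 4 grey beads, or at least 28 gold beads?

The worst case stops just short of every target: all 25 gold, all 2 grey, 1 olive, 37 violet, 25 lime, 39 yellow — 25 + 2 + 1 + 37 + 25 + 39 = 129 beads.
One more bead must push some color to its target, so 129 + 1 = 130.

130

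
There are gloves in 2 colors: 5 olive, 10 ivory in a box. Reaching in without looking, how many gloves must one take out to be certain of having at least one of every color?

The hardest color to obtain is olive: we could draw every other glove first — 15 − 5 = 10 gloves — without a single olive one.
The next draw must be olive, so 10 + 1 = 11.

11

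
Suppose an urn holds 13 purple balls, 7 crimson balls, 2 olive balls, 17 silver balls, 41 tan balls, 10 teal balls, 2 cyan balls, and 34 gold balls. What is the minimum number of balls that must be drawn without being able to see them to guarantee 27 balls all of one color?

104

In the worst case we take at most 26 of each color, but all 13 purple, all 7 crimson, all 2 olive, all 17 silver, all 10 teal, and all 2 cyan (fewer than 26), giving 13 + 7 + 2 + 17 + 26 + 10 + 2 + 26 = 103.
One more ball then forces some color to 27, so 103 + 1 = 104.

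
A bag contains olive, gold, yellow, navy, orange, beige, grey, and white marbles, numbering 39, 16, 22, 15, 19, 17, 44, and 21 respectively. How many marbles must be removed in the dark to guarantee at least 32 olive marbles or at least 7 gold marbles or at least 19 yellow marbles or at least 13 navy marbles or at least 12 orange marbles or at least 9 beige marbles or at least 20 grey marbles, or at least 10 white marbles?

The worst case stops just short of every target: 31 olive, 6 gold, 18 yellow, 12 navy, 11 orange, 8 beige, 19 grey, 9 white — 31 + 6 + 18 + 12 + 11 + 8 + 19 + 9 = 114 marbles.
One more marble must push some color to its target, so 114 + 1 = 115.

115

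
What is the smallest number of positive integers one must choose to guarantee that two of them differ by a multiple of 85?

Two integers differ by a multiple of 85 exactly when they share a remainder mod 85.
There are 85 residue classes mod 85, so 85 integers can all lie in distinct classes.
One more integer must repeat a residue, giving a difference divisible by 85. So n = 85 + 1 = 86.

86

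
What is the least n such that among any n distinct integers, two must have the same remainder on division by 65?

Two integers differ by a multiple of 65 exactly when they share a remainder mod 65.
There are 65 residue classes mod 65, so 65 integers can all lie in distinct classes.
One more integer must repeat a residue, giving a difference divisible by 65. So n = 65 + 1 = 66.

66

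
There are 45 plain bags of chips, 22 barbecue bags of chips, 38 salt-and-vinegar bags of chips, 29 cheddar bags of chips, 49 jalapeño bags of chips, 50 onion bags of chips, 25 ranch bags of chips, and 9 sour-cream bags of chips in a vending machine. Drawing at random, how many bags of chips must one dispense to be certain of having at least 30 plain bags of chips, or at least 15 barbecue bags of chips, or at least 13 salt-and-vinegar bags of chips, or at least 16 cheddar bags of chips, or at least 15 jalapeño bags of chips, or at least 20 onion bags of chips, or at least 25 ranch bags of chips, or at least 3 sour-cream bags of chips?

Each of the 8 flavors has its own threshold; avoid all of them simultaneously.
The worst case stops just short of every target: 29 plain, 14 barbecue, 12 salt-and-vinegar, 15 cheddar, 14 jalapeño, 19 onion, 24 ranch, 2 sour-cream — 29 + 14 + 12 + 15 + 14 + 19 + 24 + 2 = 129 bags of chips.
One more bag of chips must push some flavor to its target, so 129 + 1 = 130.

130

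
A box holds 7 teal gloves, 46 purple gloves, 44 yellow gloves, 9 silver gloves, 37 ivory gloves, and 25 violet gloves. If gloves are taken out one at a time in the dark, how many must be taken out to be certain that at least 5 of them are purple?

127

The worst case draws every non-purple glove first: 7 + 44 + 9 + 37 + 25 = 122.
The next 5 draws are then forced to be purple, giving 122 + 5 = 127.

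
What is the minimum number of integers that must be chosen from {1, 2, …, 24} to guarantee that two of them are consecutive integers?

13

Partition {1, …, 24} into 12 pairs: {1,2}, {3,4}, …, {23,24}.
Choosing 12 integers — say the 12 even numbers 2, 4, …, 24 — takes one from each pair and avoids the property.
Choosing 13 forces two into the same pair by pigeonhole, and those are consecutive. So 13.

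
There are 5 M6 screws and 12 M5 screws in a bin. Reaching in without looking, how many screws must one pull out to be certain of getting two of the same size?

3

The worst case takes 1 screw of each size without reaching 2 of any: 2 × 1 = 2.
The next screw must bring some size to 2, so 2 + 1 = 3.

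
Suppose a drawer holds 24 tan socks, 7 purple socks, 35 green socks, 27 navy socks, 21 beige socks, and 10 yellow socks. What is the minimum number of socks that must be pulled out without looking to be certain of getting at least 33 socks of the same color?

In the worst case we take at most 32 of each color, but all 24 tan, all 7 purple, all 27 navy, all 21 beige, and all 10 yellow (fewer than 32), giving 24 + 7 + 32 + 27 + 21 + 10 = 121.
One more sock then forces some color to 33, so 121 + 1 = 122.

122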